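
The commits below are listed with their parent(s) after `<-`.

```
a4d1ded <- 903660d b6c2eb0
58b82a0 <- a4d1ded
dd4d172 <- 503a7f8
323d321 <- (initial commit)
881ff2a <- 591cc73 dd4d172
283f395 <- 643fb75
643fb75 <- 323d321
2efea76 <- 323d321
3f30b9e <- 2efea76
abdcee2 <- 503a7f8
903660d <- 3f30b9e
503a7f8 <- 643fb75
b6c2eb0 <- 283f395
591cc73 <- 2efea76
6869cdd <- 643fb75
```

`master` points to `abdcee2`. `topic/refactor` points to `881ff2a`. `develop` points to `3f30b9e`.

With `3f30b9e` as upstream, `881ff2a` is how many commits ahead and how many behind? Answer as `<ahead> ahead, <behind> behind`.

5 ahead, 1 behind

Reachable from 881ff2a: {2efea76, 323d321, 503a7f8, 591cc73, 643fb75, 881ff2a, dd4d172}.
Reachable from 3f30b9e: {2efea76, 323d321, 3f30b9e}.
Only in 881ff2a's history (ahead): {503a7f8, 591cc73, 643fb75, 881ff2a, dd4d172} — 5.
Only in 3f30b9e's history (behind): {3f30b9e} — 1.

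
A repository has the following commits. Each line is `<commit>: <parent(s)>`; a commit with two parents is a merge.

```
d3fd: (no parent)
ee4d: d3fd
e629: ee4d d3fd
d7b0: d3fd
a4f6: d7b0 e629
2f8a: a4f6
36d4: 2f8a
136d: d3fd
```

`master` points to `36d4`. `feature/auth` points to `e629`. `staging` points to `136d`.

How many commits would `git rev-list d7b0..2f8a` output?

Reachable from 2f8a: {2f8a, a4f6, d3fd, d7b0, e629, ee4d}.
Reachable from d7b0: {d3fd, d7b0}.
In 2f8a's history but not d7b0's: {2f8a, a4f6, e629, ee4d} — 4 commits.

4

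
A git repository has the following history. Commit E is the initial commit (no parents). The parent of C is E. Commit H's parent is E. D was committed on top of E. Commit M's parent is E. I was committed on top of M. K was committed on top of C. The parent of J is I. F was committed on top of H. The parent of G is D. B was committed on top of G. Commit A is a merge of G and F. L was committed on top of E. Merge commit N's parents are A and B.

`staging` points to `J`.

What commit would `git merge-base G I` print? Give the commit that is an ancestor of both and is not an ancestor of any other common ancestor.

E

Ancestors of G: {D, E, G}.
Ancestors of I: {E, I, M}.
Common ancestors: {E}.
The only common ancestor is E, so it is the merge base.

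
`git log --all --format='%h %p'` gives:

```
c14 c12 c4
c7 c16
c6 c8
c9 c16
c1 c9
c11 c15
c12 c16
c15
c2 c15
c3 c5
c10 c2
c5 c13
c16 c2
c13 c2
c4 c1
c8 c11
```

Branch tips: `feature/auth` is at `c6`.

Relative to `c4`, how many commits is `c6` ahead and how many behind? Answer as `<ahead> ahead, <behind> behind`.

Reachable from c6: {c11, c15, c6, c8}.
Reachable from c4: {c1, c15, c16, c2, c4, c9}.
Only in c6's history (ahead): {c11, c6, c8} — 3.
Only in c4's history (behind): {c1, c16, c2, c4, c9} — 5.

3 ahead, 5 behind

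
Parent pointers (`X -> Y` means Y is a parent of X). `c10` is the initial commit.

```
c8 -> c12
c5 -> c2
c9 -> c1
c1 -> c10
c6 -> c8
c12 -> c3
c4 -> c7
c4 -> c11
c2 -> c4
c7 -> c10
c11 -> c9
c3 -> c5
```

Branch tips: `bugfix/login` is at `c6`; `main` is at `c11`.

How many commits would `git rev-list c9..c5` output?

Reachable from c5: {c1, c10, c11, c2, c4, c5, c7, c9}.
Reachable from c9: {c1, c10, c9}.
In c5's history but not c9's: {c11, c2, c4, c5, c7} — 5 commits.

5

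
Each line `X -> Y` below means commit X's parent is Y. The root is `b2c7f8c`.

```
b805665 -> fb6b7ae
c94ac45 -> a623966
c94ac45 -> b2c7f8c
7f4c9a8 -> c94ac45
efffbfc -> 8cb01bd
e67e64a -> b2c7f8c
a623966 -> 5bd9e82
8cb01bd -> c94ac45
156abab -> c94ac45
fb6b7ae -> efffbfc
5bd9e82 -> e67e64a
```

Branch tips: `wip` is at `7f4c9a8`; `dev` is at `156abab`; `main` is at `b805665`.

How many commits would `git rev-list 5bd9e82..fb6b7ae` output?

5

Reachable from fb6b7ae: {5bd9e82, 8cb01bd, a623966, b2c7f8c, c94ac45, e67e64a, efffbfc, fb6b7ae}.
Reachable from 5bd9e82: {5bd9e82, b2c7f8c, e67e64a}.
In fb6b7ae's history but not 5bd9e82's: {8cb01bd, a623966, c94ac45, efffbfc, fb6b7ae} — 5 commits.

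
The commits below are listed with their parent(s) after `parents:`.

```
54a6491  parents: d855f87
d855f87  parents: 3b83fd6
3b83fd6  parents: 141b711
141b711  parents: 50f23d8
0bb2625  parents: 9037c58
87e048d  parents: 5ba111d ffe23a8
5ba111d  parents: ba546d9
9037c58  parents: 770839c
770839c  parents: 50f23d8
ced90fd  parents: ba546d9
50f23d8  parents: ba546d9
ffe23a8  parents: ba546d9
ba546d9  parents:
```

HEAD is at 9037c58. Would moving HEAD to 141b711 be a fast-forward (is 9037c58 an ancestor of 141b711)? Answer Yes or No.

A fast-forward from 9037c58 to 141b711 is possible iff 9037c58 is an ancestor of 141b711.
Ancestors of 141b711: {141b711, 50f23d8, ba546d9}.
9037c58 is not among them, so fast-forward is not possible.

No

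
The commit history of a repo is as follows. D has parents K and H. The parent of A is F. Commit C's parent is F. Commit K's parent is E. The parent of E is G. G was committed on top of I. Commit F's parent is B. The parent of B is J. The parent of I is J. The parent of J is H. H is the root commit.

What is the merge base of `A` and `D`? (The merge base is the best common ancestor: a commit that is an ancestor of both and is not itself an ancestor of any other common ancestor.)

J

Ancestors of A: {A, B, F, H, J}.
Ancestors of D: {D, E, G, H, I, J, K}.
Common ancestors: {H, J}.
Among these, J is not an ancestor of any other common ancestor — it is the merge base.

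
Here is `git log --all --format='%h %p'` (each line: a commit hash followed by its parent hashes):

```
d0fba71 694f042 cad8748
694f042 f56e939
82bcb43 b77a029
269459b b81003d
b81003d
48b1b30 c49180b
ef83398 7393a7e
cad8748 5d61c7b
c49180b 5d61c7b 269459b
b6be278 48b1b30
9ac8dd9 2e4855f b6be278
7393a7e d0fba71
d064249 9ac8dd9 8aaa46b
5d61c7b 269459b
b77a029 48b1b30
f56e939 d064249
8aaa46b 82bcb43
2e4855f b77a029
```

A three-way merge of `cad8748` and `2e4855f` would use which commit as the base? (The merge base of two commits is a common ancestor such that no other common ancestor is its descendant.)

Ancestors of cad8748: {269459b, 5d61c7b, b81003d, cad8748}.
Ancestors of 2e4855f: {269459b, 2e4855f, 48b1b30, 5d61c7b, b77a029, b81003d, c49180b}.
Common ancestors: {269459b, 5d61c7b, b81003d}.
Among these, 5d61c7b is not an ancestor of any other common ancestor — it is the merge base.

5d61c7b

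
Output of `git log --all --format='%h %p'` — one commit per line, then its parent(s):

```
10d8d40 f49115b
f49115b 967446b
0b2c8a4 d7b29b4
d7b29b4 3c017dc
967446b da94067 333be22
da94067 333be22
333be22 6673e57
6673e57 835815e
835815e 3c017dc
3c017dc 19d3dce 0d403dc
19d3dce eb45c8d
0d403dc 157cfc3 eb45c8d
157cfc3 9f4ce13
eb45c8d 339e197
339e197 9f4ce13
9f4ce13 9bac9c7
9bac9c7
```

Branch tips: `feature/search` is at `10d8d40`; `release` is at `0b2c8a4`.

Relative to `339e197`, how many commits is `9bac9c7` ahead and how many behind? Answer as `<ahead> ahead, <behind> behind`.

0 ahead, 2 behind

Reachable from 9bac9c7: {9bac9c7}.
Reachable from 339e197: {339e197, 9bac9c7, 9f4ce13}.
Only in 9bac9c7's history (ahead): {} — 0.
Only in 339e197's history (behind): {339e197, 9f4ce13} — 2.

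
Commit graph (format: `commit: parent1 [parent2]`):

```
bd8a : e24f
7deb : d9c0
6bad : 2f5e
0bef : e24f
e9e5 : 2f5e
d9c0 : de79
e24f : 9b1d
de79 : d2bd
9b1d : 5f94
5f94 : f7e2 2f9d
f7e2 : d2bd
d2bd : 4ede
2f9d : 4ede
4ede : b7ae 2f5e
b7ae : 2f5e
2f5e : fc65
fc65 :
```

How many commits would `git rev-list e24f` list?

10

Walking parent pointers from e24f: reachable set = {2f5e, 2f9d, 4ede, 5f94, 9b1d, b7ae, d2bd, e24f, f7e2, fc65}.
That is 10 commits.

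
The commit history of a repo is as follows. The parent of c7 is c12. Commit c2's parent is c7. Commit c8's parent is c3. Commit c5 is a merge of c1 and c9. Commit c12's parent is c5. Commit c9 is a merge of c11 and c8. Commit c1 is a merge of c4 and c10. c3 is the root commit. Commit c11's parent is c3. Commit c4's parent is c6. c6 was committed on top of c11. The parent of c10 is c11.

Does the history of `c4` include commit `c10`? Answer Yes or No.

Ancestors of c4: {c11, c3, c4, c6}.
c10 is not in that set, so it is not an ancestor of c4.

No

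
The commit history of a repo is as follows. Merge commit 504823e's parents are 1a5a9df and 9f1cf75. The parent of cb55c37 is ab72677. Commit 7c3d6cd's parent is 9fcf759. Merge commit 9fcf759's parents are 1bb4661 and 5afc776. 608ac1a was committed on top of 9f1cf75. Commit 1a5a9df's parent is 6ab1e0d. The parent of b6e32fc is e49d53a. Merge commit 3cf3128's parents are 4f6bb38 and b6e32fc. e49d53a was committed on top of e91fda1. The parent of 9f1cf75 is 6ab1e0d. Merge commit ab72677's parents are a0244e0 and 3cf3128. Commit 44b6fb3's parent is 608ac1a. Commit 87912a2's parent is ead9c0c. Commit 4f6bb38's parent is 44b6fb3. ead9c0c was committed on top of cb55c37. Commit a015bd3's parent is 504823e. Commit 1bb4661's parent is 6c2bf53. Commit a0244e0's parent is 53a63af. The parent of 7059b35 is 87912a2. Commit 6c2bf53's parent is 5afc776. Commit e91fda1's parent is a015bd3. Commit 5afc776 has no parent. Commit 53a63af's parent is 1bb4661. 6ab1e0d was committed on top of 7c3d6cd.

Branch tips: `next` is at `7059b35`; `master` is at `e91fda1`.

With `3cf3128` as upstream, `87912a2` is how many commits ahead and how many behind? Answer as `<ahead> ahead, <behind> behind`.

6 ahead, 0 behind

Reachable from 87912a2: {1a5a9df, 1bb4661, 3cf3128, 44b6fb3, 4f6bb38, 504823e, 53a63af, 5afc776, 608ac1a, 6ab1e0d, 6c2bf53, 7c3d6cd, 87912a2, 9f1cf75, 9fcf759, a015bd3, a0244e0, ab72677, b6e32fc, cb55c37, e49d53a, e91fda1, ead9c0c}.
Reachable from 3cf3128: {1a5a9df, 1bb4661, 3cf3128, 44b6fb3, 4f6bb38, 504823e, 5afc776, 608ac1a, 6ab1e0d, 6c2bf53, 7c3d6cd, 9f1cf75, 9fcf759, a015bd3, b6e32fc, e49d53a, e91fda1}.
Only in 87912a2's history (ahead): {53a63af, 87912a2, a0244e0, ab72677, cb55c37, ead9c0c} — 6.
Only in 3cf3128's history (behind): {} — 0.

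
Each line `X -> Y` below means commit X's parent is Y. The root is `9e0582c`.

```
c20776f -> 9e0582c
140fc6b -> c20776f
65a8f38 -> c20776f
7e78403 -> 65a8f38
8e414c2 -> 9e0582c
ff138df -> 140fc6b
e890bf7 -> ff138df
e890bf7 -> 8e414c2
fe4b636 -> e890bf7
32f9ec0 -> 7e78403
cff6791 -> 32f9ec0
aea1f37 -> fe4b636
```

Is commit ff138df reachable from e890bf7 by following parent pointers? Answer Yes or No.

Yes

Ancestors of e890bf7 (commits reachable by following parents): {140fc6b, 8e414c2, 9e0582c, c20776f, e890bf7, ff138df}.
ff138df is in that set, so it is an ancestor of e890bf7.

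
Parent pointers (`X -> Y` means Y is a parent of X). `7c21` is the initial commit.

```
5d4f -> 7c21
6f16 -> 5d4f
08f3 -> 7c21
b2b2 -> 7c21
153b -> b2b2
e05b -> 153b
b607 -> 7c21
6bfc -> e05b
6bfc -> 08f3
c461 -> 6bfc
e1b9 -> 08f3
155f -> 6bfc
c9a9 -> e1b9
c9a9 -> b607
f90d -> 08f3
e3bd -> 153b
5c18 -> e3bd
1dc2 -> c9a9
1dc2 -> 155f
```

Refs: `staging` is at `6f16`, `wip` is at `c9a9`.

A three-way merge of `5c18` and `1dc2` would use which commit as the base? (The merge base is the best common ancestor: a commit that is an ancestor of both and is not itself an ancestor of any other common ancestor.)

Ancestors of 5c18: {153b, 5c18, 7c21, b2b2, e3bd}.
Ancestors of 1dc2: {08f3, 153b, 155f, 1dc2, 6bfc, 7c21, b2b2, b607, c9a9, e05b, e1b9}.
Common ancestors: {153b, 7c21, b2b2}.
Among these, 153b is not an ancestor of any other common ancestor — it is the merge base.

153b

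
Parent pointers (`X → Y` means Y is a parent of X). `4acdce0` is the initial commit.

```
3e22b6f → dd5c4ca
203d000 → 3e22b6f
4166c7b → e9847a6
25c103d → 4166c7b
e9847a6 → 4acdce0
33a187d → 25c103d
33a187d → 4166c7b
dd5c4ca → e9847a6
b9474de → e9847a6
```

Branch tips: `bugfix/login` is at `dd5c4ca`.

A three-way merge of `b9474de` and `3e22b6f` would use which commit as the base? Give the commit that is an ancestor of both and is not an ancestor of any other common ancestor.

Ancestors of b9474de: {4acdce0, b9474de, e9847a6}.
Ancestors of 3e22b6f: {3e22b6f, 4acdce0, dd5c4ca, e9847a6}.
Common ancestors: {4acdce0, e9847a6}.
Among these, e9847a6 is not an ancestor of any other common ancestor — it is the merge base.

e9847a6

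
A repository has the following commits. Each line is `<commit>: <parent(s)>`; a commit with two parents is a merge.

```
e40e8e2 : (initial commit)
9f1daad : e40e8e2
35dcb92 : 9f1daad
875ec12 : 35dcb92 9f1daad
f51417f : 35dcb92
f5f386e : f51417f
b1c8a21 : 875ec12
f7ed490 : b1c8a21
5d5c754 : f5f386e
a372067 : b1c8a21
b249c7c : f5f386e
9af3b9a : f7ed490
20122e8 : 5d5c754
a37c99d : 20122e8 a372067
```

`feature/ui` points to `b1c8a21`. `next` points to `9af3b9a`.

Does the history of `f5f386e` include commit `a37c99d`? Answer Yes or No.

No

Ancestors of f5f386e: {35dcb92, 9f1daad, e40e8e2, f51417f, f5f386e}.
a37c99d is not in that set, so it is not an ancestor of f5f386e.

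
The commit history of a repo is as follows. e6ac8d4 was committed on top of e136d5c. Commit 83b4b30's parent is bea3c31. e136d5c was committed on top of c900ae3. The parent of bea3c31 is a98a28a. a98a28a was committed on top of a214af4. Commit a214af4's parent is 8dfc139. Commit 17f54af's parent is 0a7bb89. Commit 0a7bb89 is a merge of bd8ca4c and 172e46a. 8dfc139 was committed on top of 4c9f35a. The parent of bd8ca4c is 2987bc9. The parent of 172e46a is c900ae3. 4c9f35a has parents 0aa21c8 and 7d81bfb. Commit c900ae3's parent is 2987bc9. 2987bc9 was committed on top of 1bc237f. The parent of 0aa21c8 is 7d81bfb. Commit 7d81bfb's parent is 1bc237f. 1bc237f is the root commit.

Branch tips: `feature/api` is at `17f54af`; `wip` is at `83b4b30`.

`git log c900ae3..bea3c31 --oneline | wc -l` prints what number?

Reachable from bea3c31: {0aa21c8, 1bc237f, 4c9f35a, 7d81bfb, 8dfc139, a214af4, a98a28a, bea3c31}.
Reachable from c900ae3: {1bc237f, 2987bc9, c900ae3}.
In bea3c31's history but not c900ae3's: {0aa21c8, 4c9f35a, 7d81bfb, 8dfc139, a214af4, a98a28a, bea3c31} — 7 commits.

7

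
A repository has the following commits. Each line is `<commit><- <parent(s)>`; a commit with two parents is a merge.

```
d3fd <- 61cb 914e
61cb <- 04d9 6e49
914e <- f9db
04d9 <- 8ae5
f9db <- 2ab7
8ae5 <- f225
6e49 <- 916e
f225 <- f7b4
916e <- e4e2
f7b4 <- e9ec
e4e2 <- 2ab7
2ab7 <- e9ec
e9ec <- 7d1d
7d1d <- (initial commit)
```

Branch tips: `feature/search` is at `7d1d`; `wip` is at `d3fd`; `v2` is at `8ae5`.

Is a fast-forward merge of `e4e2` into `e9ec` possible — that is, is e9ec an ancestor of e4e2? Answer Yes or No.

A fast-forward from e9ec to e4e2 is possible iff e9ec is an ancestor of e4e2.
Ancestors of e4e2: {2ab7, 7d1d, e4e2, e9ec}.
e9ec is among them, so fast-forward is possible.

Yes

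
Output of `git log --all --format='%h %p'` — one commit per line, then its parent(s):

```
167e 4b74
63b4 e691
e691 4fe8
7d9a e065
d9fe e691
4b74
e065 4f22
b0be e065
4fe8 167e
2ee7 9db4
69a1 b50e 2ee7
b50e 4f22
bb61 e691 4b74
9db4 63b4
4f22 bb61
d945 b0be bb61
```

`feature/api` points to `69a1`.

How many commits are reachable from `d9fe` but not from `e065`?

Reachable from d9fe: {167e, 4b74, 4fe8, d9fe, e691}.
Reachable from e065: {167e, 4b74, 4f22, 4fe8, bb61, e065, e691}.
In d9fe's history but not e065's: {d9fe} — 1 commit.

1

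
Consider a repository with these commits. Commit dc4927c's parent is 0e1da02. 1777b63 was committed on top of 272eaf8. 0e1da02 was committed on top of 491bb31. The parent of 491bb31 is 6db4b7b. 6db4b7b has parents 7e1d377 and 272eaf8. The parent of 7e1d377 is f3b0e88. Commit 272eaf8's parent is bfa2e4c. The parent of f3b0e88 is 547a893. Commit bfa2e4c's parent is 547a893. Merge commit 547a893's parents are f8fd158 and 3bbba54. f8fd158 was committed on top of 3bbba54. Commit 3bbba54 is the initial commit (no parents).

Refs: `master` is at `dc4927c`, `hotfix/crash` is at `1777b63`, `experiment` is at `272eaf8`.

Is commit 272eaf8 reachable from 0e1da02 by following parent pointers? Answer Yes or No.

Ancestors of 0e1da02 (commits reachable by following parents): {0e1da02, 272eaf8, 3bbba54, 491bb31, 547a893, 6db4b7b, 7e1d377, bfa2e4c, f3b0e88, f8fd158}.
272eaf8 is in that set, so it is an ancestor of 0e1da02.

Yes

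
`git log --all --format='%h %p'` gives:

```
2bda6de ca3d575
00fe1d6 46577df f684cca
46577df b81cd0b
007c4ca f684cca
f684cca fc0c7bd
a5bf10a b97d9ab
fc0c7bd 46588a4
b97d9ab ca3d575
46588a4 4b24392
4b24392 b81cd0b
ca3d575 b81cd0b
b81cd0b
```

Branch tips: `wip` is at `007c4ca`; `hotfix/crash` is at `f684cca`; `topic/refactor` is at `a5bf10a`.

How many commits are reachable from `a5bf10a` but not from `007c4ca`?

Reachable from a5bf10a: {a5bf10a, b81cd0b, b97d9ab, ca3d575}.
Reachable from 007c4ca: {007c4ca, 46588a4, 4b24392, b81cd0b, f684cca, fc0c7bd}.
In a5bf10a's history but not 007c4ca's: {a5bf10a, b97d9ab, ca3d575} — 3 commits.

3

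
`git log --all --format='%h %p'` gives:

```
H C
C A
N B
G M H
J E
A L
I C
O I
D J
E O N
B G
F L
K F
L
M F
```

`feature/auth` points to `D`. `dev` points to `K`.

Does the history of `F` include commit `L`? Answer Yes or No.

Ancestors of F (commits reachable by following parents): {F, L}.
L is in that set, so it is an ancestor of F.

Yes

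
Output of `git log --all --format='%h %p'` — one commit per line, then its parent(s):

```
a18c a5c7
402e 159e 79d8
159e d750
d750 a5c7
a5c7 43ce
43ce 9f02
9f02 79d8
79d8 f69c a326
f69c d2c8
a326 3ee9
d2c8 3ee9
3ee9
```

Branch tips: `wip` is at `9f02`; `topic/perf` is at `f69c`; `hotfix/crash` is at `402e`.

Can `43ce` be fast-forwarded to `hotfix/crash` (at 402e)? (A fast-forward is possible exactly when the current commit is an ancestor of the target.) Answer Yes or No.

Yes

A fast-forward from 43ce to 402e is possible iff 43ce is an ancestor of 402e.
Ancestors of 402e: {159e, 3ee9, 402e, 43ce, 79d8, 9f02, a326, a5c7, d2c8, d750, f69c}.
43ce is among them, so fast-forward is possible.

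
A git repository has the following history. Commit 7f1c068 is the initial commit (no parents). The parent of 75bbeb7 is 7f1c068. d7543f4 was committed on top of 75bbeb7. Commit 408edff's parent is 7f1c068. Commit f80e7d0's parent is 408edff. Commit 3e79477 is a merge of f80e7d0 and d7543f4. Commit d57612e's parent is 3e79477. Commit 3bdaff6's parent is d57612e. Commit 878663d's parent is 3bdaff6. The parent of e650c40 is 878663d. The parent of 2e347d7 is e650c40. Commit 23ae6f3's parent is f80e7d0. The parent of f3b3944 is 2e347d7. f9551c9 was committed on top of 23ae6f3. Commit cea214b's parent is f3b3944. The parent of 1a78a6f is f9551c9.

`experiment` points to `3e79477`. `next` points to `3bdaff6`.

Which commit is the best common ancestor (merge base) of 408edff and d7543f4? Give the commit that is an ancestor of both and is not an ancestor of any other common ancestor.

Ancestors of 408edff: {408edff, 7f1c068}.
Ancestors of d7543f4: {75bbeb7, 7f1c068, d7543f4}.
Common ancestors: {7f1c068}.
The only common ancestor is 7f1c068, so it is the merge base.

7f1c068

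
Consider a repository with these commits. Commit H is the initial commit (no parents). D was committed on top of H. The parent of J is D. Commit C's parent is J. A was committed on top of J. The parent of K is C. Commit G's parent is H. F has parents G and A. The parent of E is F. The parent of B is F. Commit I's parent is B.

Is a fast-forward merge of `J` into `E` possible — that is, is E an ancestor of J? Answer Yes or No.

A fast-forward from E to J is possible iff E is an ancestor of J.
Ancestors of J: {D, H, J}.
E is not among them, so fast-forward is not possible.

No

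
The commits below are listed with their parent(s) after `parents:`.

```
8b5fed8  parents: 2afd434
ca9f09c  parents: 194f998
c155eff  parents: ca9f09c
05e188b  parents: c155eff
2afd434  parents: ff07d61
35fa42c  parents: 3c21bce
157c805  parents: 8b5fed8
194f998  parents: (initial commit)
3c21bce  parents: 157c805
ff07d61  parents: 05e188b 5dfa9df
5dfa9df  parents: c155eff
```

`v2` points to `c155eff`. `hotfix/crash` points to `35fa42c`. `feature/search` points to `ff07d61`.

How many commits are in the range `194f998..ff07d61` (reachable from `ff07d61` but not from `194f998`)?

Reachable from ff07d61: {05e188b, 194f998, 5dfa9df, c155eff, ca9f09c, ff07d61}.
Reachable from 194f998: {194f998}.
In ff07d61's history but not 194f998's: {05e188b, 5dfa9df, c155eff, ca9f09c, ff07d61} — 5 commits.

5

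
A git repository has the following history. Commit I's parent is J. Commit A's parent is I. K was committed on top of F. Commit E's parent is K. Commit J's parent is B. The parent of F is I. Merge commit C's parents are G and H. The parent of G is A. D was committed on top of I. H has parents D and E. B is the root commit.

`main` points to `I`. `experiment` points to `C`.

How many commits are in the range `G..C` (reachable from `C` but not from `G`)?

6

Reachable from C: {A, B, C, D, E, F, G, H, I, J, K}.
Reachable from G: {A, B, G, I, J}.
In C's history but not G's: {C, D, E, F, H, K} — 6 commits.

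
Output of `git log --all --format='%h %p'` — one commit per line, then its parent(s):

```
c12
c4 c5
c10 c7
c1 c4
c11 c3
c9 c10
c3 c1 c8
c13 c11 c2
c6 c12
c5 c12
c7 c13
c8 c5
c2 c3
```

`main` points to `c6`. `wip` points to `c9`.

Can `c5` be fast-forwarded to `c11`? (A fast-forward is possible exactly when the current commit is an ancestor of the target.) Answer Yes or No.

A fast-forward from c5 to c11 is possible iff c5 is an ancestor of c11.
Ancestors of c11: {c1, c11, c12, c3, c4, c5, c8}.
c5 is among them, so fast-forward is possible.

Yes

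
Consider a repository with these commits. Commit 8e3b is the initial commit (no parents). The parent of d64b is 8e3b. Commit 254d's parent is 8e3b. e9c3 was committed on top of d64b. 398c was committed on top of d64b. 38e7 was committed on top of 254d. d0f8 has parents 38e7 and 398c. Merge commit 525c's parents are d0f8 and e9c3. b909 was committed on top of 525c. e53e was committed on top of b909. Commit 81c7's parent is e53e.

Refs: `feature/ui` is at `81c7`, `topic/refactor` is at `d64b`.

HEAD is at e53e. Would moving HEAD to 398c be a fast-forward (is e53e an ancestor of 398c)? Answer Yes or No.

No

A fast-forward from e53e to 398c is possible iff e53e is an ancestor of 398c.
Ancestors of 398c: {398c, 8e3b, d64b}.
e53e is not among them, so fast-forward is not possible.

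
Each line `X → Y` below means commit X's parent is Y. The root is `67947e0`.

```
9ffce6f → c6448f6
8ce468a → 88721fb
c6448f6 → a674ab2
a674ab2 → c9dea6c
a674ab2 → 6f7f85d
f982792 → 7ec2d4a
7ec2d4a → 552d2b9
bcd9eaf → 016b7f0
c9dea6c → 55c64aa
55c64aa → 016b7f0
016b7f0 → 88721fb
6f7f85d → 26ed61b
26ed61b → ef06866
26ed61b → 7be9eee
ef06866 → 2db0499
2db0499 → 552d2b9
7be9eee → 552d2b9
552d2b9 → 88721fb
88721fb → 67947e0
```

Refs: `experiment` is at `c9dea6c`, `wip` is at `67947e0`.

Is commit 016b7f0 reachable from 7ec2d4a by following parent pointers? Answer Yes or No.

No

Ancestors of 7ec2d4a: {552d2b9, 67947e0, 7ec2d4a, 88721fb}.
016b7f0 is not in that set, so it is not an ancestor of 7ec2d4a.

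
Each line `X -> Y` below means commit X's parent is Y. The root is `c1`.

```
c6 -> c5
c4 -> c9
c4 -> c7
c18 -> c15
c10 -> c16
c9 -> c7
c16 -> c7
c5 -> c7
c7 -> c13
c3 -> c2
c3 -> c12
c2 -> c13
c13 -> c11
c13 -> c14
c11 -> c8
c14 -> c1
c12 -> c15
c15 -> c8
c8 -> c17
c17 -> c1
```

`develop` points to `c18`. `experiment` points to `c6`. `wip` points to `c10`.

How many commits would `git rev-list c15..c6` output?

Reachable from c6: {c1, c11, c13, c14, c17, c5, c6, c7, c8}.
Reachable from c15: {c1, c15, c17, c8}.
In c6's history but not c15's: {c11, c13, c14, c5, c6, c7} — 6 commits.

6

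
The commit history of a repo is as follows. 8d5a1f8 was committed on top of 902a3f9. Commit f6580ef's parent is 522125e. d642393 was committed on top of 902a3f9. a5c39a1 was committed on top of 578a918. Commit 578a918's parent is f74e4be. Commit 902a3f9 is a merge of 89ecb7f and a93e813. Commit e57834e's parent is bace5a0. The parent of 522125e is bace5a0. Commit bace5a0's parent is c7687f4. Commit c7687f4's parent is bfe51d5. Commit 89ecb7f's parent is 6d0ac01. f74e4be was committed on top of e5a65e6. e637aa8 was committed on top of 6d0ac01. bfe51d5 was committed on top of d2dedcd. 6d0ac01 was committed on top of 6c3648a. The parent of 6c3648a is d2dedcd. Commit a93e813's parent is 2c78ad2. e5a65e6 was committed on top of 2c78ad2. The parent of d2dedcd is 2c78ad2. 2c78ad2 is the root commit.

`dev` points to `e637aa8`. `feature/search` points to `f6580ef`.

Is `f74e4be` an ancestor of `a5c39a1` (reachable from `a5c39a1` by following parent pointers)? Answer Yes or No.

Ancestors of a5c39a1 (commits reachable by following parents): {2c78ad2, 578a918, a5c39a1, e5a65e6, f74e4be}.
f74e4be is in that set, so it is an ancestor of a5c39a1.

Yes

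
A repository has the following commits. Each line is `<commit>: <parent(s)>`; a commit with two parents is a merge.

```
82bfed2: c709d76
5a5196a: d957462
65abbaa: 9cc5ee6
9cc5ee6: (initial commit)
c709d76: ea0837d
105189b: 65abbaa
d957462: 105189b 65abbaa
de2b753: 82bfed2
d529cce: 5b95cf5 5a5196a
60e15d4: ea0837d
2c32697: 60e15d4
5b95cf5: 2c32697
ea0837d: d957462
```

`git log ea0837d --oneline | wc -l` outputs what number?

5

Walking parent pointers from ea0837d: reachable set = {105189b, 65abbaa, 9cc5ee6, d957462, ea0837d}.
That is 5 commits.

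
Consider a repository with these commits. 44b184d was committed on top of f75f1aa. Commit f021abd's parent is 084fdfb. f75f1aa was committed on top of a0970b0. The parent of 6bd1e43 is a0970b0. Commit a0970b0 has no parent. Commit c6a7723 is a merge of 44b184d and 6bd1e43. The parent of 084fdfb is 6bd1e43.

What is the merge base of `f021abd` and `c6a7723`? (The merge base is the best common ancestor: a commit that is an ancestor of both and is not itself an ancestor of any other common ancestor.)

6bd1e43

Ancestors of f021abd: {084fdfb, 6bd1e43, a0970b0, f021abd}.
Ancestors of c6a7723: {44b184d, 6bd1e43, a0970b0, c6a7723, f75f1aa}.
Common ancestors: {6bd1e43, a0970b0}.
Among these, 6bd1e43 is not an ancestor of any other common ancestor — it is the merge base.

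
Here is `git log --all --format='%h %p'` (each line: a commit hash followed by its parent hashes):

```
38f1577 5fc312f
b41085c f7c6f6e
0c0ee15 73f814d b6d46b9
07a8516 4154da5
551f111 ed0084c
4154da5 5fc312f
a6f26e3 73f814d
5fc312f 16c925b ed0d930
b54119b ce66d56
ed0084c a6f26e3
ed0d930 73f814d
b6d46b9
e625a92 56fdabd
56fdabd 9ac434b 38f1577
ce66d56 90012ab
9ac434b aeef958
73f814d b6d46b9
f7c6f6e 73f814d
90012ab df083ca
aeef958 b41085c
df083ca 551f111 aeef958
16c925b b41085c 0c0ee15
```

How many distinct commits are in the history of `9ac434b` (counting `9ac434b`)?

6

Walking parent pointers from 9ac434b: reachable set = {73f814d, 9ac434b, aeef958, b41085c, b6d46b9, f7c6f6e}.
That is 6 commits.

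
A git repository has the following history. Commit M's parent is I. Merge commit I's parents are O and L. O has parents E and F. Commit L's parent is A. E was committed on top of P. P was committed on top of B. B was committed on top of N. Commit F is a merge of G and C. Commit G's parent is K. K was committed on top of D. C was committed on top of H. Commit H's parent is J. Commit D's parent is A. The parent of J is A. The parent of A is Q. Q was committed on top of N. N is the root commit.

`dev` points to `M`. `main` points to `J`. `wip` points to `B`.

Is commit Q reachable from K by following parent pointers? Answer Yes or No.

Yes

Ancestors of K (commits reachable by following parents): {A, D, K, N, Q}.
Q is in that set, so it is an ancestor of K.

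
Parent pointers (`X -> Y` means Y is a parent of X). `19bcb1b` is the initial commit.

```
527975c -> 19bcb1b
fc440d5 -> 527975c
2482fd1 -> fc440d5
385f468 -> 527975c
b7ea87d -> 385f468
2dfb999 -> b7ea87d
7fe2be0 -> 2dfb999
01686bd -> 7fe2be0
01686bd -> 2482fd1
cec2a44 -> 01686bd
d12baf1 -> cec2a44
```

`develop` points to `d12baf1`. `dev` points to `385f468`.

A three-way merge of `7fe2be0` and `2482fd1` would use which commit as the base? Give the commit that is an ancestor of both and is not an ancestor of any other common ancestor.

Ancestors of 7fe2be0: {19bcb1b, 2dfb999, 385f468, 527975c, 7fe2be0, b7ea87d}.
Ancestors of 2482fd1: {19bcb1b, 2482fd1, 527975c, fc440d5}.
Common ancestors: {19bcb1b, 527975c}.
Among these, 527975c is not an ancestor of any other common ancestor — it is the merge base.

527975c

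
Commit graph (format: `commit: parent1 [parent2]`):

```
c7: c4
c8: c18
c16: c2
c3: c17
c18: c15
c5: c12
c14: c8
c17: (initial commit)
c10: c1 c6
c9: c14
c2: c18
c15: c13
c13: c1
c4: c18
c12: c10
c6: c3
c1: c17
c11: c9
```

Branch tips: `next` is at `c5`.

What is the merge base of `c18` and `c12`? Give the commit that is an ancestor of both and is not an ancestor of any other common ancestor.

c1

Ancestors of c18: {c1, c13, c15, c17, c18}.
Ancestors of c12: {c1, c10, c12, c17, c3, c6}.
Common ancestors: {c1, c17}.
Among these, c1 is not an ancestor of any other common ancestor — it is the merge base.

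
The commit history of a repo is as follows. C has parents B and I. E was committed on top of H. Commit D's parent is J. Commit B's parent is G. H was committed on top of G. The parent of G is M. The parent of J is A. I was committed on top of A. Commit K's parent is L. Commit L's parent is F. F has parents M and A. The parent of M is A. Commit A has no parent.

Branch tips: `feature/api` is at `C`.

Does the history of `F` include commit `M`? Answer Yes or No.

Ancestors of F (commits reachable by following parents): {A, F, M}.
M is in that set, so it is an ancestor of F.

Yes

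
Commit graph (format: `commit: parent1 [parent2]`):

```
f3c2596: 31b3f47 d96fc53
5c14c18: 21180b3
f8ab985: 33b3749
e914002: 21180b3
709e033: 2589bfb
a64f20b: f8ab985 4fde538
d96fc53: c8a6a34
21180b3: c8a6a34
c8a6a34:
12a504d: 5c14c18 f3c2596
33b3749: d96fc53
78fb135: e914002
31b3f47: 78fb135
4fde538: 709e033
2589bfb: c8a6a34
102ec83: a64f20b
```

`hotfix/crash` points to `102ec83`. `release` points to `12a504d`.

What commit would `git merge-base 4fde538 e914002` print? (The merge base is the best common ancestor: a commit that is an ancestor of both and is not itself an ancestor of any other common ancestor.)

Ancestors of 4fde538: {2589bfb, 4fde538, 709e033, c8a6a34}.
Ancestors of e914002: {21180b3, c8a6a34, e914002}.
Common ancestors: {c8a6a34}.
The only common ancestor is c8a6a34, so it is the merge base.

c8a6a34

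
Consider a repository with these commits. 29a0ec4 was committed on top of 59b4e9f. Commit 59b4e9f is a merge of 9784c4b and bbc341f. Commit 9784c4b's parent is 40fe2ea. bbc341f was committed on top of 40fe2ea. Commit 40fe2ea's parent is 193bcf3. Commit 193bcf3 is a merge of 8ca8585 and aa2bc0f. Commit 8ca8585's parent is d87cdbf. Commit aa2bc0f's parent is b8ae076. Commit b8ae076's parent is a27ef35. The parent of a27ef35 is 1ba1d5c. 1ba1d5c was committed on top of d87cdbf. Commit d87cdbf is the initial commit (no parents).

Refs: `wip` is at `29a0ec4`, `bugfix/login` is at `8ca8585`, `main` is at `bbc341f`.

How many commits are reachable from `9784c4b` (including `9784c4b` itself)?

Walking parent pointers from 9784c4b: reachable set = {193bcf3, 1ba1d5c, 40fe2ea, 8ca8585, 9784c4b, a27ef35, aa2bc0f, b8ae076, d87cdbf}.
That is 9 commits.

9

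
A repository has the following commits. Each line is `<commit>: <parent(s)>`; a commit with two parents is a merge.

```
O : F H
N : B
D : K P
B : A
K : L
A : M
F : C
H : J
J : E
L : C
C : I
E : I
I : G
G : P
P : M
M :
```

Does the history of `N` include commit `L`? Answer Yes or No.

Ancestors of N: {A, B, M, N}.
L is not in that set, so it is not an ancestor of N.

No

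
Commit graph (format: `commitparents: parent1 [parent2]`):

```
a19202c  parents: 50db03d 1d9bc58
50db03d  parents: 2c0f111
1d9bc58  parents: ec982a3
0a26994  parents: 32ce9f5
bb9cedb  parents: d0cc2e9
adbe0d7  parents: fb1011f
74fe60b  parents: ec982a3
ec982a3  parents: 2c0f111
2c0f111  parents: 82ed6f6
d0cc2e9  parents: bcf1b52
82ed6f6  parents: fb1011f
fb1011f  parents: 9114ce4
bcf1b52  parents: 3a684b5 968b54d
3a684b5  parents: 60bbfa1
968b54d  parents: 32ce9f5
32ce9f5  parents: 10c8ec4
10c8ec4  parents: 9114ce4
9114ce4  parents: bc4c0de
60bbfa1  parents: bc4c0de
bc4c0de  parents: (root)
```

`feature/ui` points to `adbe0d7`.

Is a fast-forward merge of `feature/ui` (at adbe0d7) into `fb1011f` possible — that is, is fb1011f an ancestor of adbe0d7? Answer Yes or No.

Yes

A fast-forward from fb1011f to adbe0d7 is possible iff fb1011f is an ancestor of adbe0d7.
Ancestors of adbe0d7: {9114ce4, adbe0d7, bc4c0de, fb1011f}.
fb1011f is among them, so fast-forward is possible.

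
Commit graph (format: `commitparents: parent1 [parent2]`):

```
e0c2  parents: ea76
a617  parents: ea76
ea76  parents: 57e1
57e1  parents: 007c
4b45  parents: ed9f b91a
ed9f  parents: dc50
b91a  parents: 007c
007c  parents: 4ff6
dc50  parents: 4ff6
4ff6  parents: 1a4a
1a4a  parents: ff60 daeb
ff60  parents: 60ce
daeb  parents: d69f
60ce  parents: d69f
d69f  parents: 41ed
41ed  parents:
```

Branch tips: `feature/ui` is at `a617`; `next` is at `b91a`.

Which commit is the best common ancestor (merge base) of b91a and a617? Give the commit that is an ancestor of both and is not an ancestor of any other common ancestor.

007c

Ancestors of b91a: {007c, 1a4a, 41ed, 4ff6, 60ce, b91a, d69f, daeb, ff60}.
Ancestors of a617: {007c, 1a4a, 41ed, 4ff6, 57e1, 60ce, a617, d69f, daeb, ea76, ff60}.
Common ancestors: {007c, 1a4a, 41ed, 4ff6, 60ce, d69f, daeb, ff60}.
Among these, 007c is not an ancestor of any other common ancestor — it is the merge base.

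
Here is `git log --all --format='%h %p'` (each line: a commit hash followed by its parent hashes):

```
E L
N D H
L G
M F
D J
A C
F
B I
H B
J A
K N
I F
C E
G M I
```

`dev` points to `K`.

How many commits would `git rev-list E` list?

Walking parent pointers from E: reachable set = {E, F, G, I, L, M}.
That is 6 commits.

6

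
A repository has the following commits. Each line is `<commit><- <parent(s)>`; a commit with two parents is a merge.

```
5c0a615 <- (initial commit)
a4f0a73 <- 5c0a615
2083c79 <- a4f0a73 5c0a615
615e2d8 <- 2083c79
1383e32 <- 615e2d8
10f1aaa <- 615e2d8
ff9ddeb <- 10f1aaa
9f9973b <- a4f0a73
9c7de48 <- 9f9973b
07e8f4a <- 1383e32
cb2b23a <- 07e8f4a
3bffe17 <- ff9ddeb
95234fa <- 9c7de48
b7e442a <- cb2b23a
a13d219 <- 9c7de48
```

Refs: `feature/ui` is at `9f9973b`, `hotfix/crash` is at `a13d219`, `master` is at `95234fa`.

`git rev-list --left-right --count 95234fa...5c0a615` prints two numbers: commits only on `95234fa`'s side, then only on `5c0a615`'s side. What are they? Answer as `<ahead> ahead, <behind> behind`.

4 ahead, 0 behind

Reachable from 95234fa: {5c0a615, 95234fa, 9c7de48, 9f9973b, a4f0a73}.
Reachable from 5c0a615: {5c0a615}.
Only in 95234fa's history (ahead): {95234fa, 9c7de48, 9f9973b, a4f0a73} — 4.
Only in 5c0a615's history (behind): {} — 0.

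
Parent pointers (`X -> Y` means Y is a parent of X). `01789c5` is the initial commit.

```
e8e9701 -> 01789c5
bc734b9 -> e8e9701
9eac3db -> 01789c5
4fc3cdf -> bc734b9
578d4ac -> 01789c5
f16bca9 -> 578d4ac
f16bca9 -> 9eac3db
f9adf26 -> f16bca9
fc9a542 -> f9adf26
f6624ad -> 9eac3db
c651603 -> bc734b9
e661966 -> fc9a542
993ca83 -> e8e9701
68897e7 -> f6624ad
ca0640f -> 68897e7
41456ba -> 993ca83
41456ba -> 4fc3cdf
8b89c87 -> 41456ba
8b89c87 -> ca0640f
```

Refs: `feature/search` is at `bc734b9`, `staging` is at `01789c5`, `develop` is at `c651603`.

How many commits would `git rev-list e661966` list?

7

Walking parent pointers from e661966: reachable set = {01789c5, 578d4ac, 9eac3db, e661966, f16bca9, f9adf26, fc9a542}.
That is 7 commits.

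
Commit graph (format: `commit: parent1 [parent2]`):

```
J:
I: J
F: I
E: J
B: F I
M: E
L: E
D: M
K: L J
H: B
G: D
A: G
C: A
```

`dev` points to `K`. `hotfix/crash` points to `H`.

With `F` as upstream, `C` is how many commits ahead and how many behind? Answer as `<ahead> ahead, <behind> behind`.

Reachable from C: {A, C, D, E, G, J, M}.
Reachable from F: {F, I, J}.
Only in C's history (ahead): {A, C, D, E, G, M} — 6.
Only in F's history (behind): {F, I} — 2.

6 ahead, 2 behind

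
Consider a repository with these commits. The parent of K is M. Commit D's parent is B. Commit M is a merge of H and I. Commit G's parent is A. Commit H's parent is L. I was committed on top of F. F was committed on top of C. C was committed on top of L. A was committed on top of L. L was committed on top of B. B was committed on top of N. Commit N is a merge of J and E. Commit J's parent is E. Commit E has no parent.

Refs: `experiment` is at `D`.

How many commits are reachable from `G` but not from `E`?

6

Reachable from G: {A, B, E, G, J, L, N}.
Reachable from E: {E}.
In G's history but not E's: {A, B, G, J, L, N} — 6 commits.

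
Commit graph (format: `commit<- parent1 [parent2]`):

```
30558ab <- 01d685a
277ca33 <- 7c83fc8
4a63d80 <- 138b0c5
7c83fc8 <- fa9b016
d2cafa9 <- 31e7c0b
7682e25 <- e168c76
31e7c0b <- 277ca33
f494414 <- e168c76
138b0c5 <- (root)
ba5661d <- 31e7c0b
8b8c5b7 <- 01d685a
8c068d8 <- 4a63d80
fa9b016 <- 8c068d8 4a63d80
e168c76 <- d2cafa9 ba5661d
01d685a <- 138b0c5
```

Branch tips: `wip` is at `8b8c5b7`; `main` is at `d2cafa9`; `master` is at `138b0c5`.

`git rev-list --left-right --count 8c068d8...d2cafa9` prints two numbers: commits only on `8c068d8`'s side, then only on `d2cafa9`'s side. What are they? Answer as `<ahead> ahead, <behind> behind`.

0 ahead, 5 behind

Reachable from 8c068d8: {138b0c5, 4a63d80, 8c068d8}.
Reachable from d2cafa9: {138b0c5, 277ca33, 31e7c0b, 4a63d80, 7c83fc8, 8c068d8, d2cafa9, fa9b016}.
Only in 8c068d8's history (ahead): {} — 0.
Only in d2cafa9's history (behind): {277ca33, 31e7c0b, 7c83fc8, d2cafa9, fa9b016} — 5.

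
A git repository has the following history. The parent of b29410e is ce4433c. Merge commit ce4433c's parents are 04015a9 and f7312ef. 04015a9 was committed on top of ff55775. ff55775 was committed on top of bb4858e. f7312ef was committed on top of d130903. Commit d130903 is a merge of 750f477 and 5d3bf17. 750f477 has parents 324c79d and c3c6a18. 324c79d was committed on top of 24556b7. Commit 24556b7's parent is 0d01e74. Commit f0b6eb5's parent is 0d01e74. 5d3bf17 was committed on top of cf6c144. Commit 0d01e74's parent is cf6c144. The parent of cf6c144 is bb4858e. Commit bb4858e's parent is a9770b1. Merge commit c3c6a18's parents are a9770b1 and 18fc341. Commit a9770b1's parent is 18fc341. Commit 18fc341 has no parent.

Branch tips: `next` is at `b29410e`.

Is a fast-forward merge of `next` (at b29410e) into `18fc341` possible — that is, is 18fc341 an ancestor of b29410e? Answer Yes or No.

Yes

A fast-forward from 18fc341 to b29410e is possible iff 18fc341 is an ancestor of b29410e.
Ancestors of b29410e: {04015a9, 0d01e74, 18fc341, 24556b7, 324c79d, 5d3bf17, 750f477, a9770b1, b29410e, bb4858e, c3c6a18, ce4433c, cf6c144, d130903, f7312ef, ff55775}.
18fc341 is among them, so fast-forward is possible.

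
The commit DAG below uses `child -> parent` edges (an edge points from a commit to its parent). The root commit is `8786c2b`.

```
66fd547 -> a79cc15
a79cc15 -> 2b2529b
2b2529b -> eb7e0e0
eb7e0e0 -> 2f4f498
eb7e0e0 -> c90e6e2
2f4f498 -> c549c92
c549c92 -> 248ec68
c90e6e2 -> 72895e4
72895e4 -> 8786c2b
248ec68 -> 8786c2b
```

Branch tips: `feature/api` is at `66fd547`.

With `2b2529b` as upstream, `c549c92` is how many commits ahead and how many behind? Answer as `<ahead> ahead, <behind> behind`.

Reachable from c549c92: {248ec68, 8786c2b, c549c92}.
Reachable from 2b2529b: {248ec68, 2b2529b, 2f4f498, 72895e4, 8786c2b, c549c92, c90e6e2, eb7e0e0}.
Only in c549c92's history (ahead): {} — 0.
Only in 2b2529b's history (behind): {2b2529b, 2f4f498, 72895e4, c90e6e2, eb7e0e0} — 5.

0 ahead, 5 behind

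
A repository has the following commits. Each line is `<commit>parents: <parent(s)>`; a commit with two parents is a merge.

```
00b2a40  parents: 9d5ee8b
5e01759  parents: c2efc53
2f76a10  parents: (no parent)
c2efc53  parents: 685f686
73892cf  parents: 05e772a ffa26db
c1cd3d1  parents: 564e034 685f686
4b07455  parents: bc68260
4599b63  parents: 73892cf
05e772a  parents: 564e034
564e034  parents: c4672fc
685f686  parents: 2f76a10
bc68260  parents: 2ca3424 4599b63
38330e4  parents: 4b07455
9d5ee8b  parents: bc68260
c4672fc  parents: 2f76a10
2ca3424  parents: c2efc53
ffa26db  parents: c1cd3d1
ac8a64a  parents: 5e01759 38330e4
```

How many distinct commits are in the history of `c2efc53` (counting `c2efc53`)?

3

Walking parent pointers from c2efc53: reachable set = {2f76a10, 685f686, c2efc53}.
That is 3 commits.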